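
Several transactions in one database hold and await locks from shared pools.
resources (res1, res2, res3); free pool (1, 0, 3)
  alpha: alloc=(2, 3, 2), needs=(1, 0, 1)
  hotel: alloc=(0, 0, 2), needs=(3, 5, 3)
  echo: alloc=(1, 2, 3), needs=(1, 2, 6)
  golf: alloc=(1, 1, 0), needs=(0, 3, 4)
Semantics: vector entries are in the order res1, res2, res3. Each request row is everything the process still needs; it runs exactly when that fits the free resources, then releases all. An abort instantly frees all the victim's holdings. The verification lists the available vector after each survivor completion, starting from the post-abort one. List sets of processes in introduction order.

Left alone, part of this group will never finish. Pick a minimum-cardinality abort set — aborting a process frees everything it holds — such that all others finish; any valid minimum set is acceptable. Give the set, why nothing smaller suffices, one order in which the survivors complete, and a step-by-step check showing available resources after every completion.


Abort echo.
Key observation: hotel was stuck for good until echo gave back (1, 2, 3); in the order shown it finishes at step 2.
Why nothing smaller works: aborting no one leaves the state deadlocked as given.
One survivor order: alpha, hotel, golf. Check, step by step (post-abort pool first):
  pool = (2, 2, 6)
  alpha needs (1, 0, 1) <= (2, 2, 6) -> finishes; pool += (2, 3, 2) = (4, 5, 8)
  hotel needs (3, 5, 3) <= (4, 5, 8) -> finishes; pool += (0, 0, 2) = (4, 5, 10)
  golf needs (0, 3, 4) <= (4, 5, 10) -> finishes; pool += (1, 1, 0) = (5, 6, 10)


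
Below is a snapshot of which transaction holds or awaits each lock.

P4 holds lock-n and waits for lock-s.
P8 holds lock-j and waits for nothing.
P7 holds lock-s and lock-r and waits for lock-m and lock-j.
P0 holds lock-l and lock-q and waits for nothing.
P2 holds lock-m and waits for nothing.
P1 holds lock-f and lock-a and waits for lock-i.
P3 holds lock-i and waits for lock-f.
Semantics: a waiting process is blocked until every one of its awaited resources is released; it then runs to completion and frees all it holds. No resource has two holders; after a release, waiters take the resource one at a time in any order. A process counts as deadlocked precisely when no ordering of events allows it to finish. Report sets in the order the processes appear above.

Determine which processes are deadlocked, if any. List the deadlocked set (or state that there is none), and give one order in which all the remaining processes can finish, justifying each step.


The deadlocked set is P1 and P3.
Key observation: nobody on the ring P1 -> P3 -> P1 can start until another member finishes, which never happens; no other process is dragged down with it.
A valid finishing order for the others: P2, P8, P0, P7, P4.
Walking it through:
  P2 waits on nothing -> runs at once and releases lock-m
  P8 waits on nothing -> runs at once and releases lock-j
  P0 waits on nothing -> runs at once and releases lock-l and lock-q
  P7: everything it awaited (lock-m and lock-j) is free; runs, freeing lock-s and lock-r
  P4: everything it awaited (lock-s) is free; runs, freeing lock-n


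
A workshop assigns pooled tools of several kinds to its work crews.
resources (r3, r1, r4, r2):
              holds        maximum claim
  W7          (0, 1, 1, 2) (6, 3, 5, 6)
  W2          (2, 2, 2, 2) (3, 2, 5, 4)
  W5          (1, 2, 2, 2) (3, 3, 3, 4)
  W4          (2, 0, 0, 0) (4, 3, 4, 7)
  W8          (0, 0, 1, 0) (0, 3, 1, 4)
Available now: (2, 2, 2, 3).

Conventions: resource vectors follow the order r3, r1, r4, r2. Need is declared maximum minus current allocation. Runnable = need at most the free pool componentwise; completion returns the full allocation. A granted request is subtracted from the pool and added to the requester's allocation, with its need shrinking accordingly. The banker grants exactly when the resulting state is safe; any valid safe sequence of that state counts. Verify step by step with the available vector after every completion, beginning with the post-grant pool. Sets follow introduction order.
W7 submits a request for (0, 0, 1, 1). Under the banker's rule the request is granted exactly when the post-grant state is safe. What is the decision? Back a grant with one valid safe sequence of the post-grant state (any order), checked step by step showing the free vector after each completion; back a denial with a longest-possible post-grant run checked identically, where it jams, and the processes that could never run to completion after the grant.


DENY. Granting would leave the state unsafe.
Key observation: after W5, W8, W2 the pool peaks at (5, 6, 6, 6), and each blocked process is short somewhere: W7 on r3; W4 on r2.
On the post-grant state, W5, W8, W2 is a maximal run — nothing extends it. Verifying each step:
  pool = (2, 2, 1, 2)
  W5 needs (2, 1, 1, 2) <= (2, 2, 1, 2) -> finishes; pool += (1, 2, 2, 2) = (3, 4, 3, 4)
  W8 needs (0, 3, 0, 4) <= (3, 4, 3, 4) -> finishes; pool += (0, 0, 1, 0) = (3, 4, 4, 4)
  W2 needs (1, 0, 3, 2) <= (3, 4, 4, 4) -> finishes; pool += (2, 2, 2, 2) = (5, 6, 6, 6)
  W7 cannot run: need (6, 2, 3, 3) vs free (5, 6, 6, 6) (insufficient r3)
  W4 cannot run: need (2, 3, 4, 7) vs free (5, 6, 6, 6) (insufficient r2)
Processes that could never finish after the grant: W7 and W4.


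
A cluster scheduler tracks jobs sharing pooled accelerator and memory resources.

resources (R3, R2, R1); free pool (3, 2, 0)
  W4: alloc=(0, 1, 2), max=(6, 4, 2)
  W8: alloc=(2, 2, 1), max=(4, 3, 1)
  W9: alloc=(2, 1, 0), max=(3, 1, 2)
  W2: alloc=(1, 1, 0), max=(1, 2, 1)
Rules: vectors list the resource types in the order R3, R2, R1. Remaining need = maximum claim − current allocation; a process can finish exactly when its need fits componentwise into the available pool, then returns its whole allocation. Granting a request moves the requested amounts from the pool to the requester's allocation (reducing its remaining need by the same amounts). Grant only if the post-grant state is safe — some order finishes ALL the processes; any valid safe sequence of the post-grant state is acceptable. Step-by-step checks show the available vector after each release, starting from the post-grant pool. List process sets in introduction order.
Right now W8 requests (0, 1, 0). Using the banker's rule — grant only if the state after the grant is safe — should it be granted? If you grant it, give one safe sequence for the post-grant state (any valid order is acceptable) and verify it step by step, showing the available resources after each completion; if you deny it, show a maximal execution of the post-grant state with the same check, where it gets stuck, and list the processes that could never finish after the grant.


GRANT. The post-grant state is safe; one safe sequence: W8, W2, W4, W9.
Key observation: the grant leaves (3, 1, 0) free — enough for W8, whose release restarts the cascade.
Verifying the post-grant state step by step:
  pool = (3, 1, 0)
  run W8 (needs (2, 0, 0), free (3, 1, 0)); after release of (2, 3, 1) the pool is (5, 4, 1)
  run W2 (needs (0, 1, 1), free (5, 4, 1)); after release of (1, 1, 0) the pool is (6, 5, 1)
  run W4 (needs (6, 3, 0), free (6, 5, 1)); after release of (0, 1, 2) the pool is (6, 6, 3)
  run W9 (needs (1, 0, 2), free (6, 6, 3)); after release of (2, 1, 0) the pool is (8, 7, 3)


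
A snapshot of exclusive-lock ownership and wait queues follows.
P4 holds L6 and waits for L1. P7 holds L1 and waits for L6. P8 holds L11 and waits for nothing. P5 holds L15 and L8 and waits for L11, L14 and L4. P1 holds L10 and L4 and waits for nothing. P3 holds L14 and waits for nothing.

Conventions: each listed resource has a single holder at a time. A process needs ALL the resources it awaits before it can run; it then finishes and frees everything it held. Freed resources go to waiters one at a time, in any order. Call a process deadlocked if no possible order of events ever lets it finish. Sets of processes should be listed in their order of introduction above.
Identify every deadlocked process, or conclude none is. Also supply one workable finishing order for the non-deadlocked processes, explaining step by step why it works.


Deadlocked: P4 and P7.
Key observation: P4 -> P7 -> P4 is a circular wait — nothing in it can go first; no other process is dragged down with it.
The rest can finish in the order P8, P3, P1, P5.
Walking it through:
  P8 waits on nothing -> runs at once and releases L11
  P3 waits on nothing -> runs at once and releases L14
  P1 waits on nothing -> runs at once and releases L10 and L4
  P5 waits on L11, L14 and L4 — all released -> runs and releases L15 and L8


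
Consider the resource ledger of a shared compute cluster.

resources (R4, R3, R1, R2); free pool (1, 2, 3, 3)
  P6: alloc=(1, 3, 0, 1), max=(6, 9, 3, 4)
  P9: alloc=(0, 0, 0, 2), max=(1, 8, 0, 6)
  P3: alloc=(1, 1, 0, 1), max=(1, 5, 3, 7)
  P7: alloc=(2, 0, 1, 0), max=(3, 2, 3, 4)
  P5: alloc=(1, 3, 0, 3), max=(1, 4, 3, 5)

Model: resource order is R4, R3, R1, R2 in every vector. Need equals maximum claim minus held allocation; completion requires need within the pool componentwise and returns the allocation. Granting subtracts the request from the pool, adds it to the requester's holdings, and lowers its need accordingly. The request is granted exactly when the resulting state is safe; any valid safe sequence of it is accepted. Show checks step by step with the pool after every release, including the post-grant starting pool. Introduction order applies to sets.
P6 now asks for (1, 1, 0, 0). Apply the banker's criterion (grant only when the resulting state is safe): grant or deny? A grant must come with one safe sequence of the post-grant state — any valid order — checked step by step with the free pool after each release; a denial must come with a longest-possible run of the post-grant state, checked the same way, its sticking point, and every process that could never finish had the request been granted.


GRANT: granting preserves safety; a valid post-grant sequence is P5, P3, P7, P6, P9.
Key observation: the transfer keeps a workable pool ((0, 1, 3, 3)); P5 starts the safe sequence.
Step-by-step check of the post-grant state:
  pool = (0, 1, 3, 3)
  P5 needs (0, 1, 3, 2) <= (0, 1, 3, 3) -> finishes; pool += (1, 3, 0, 3) = (1, 4, 3, 6)
  P3 needs (0, 4, 3, 6) <= (1, 4, 3, 6) -> finishes; pool += (1, 1, 0, 1) = (2, 5, 3, 7)
  P7 needs (1, 2, 2, 4) <= (2, 5, 3, 7) -> finishes; pool += (2, 0, 1, 0) = (4, 5, 4, 7)
  P6 needs (4, 5, 3, 3) <= (4, 5, 4, 7) -> finishes; pool += (2, 4, 0, 1) = (6, 9, 4, 8)
  P9 needs (1, 8, 0, 4) <= (6, 9, 4, 8) -> finishes; pool += (0, 0, 0, 2) = (6, 9, 4, 10)


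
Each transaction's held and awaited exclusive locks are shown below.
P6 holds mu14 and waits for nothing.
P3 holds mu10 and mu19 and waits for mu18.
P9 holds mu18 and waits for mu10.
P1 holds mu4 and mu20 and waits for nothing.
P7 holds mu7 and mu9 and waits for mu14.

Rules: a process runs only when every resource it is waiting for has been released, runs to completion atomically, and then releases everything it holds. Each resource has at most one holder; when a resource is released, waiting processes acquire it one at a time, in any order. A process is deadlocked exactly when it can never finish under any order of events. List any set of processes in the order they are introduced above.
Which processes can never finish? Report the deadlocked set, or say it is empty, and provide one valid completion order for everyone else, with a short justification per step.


The deadlocked set is P3 and P9.
Key observation: the loop P3 -> P9 -> P3 blocks itself forever; no other process is dragged down with it.
One completion order for the rest: P1, P6, P7.
Verifying each step:
  run P1 (it waits on nothing); releases mu4 and mu20
  run P6 (it waits on nothing); releases mu14
  P7: everything it awaited (mu14) is free; runs, freeing mu7 and mu9


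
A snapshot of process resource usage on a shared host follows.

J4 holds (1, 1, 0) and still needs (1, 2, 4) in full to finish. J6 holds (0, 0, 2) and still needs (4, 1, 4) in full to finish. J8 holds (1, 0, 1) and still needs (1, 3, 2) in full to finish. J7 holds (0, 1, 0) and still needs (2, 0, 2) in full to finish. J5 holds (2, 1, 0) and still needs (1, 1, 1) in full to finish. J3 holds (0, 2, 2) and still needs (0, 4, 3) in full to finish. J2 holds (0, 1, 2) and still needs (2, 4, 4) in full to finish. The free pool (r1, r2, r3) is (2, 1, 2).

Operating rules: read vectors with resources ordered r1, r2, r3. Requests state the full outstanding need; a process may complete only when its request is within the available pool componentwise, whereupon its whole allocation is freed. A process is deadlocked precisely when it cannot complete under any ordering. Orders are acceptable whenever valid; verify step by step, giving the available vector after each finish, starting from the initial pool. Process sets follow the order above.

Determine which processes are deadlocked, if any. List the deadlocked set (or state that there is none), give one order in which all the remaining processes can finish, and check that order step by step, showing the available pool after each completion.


The deadlocked set is J4, J6, J3 and J2.
Key observation: after J7, J5, J8 the pool peaks at (5, 3, 3), and each blocked process is short somewhere: J4 on r3; J6 on r3; J3 on r2; J2 on r2, r3.
A valid finishing order for the others: J7, J5, J8. Check, step by step:
  pool = (2, 1, 2)
  J7: need (2, 0, 2) fits (2, 1, 2); releases (0, 1, 0), pool now (2, 2, 2)
  J5: need (1, 1, 1) fits (2, 2, 2); releases (2, 1, 0), pool now (4, 3, 2)
  J8: need (1, 3, 2) fits (4, 3, 2); releases (1, 0, 1), pool now (5, 3, 3)
The blocked processes can never fit:
  blocked: J4 wants (1, 2, 4), pool (5, 3, 3) — not enough r3
  blocked: J6 wants (4, 1, 4), pool (5, 3, 3) — not enough r3
  blocked: J3 wants (0, 4, 3), pool (5, 3, 3) — not enough r2
  blocked: J2 wants (2, 4, 4), pool (5, 3, 3) — not enough r2 and r3


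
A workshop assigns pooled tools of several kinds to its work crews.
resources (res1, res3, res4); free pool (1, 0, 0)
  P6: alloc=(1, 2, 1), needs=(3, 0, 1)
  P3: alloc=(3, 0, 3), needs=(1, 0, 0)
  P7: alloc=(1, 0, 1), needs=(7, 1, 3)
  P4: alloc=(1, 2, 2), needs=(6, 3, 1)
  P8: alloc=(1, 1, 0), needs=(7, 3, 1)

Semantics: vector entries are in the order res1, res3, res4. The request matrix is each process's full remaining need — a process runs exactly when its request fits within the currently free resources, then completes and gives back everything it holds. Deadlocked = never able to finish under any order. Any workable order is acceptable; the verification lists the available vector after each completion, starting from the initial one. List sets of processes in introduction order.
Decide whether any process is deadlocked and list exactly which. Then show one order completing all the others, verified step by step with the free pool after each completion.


The deadlocked set is P7, P4 and P8.
Key observation: once P3, P6 finish, the pool peaks at (5, 2, 4) — and every remaining process still needs more res1 than that.
The rest can finish in the order P3, P6. Verifying each step:
  pool = (1, 0, 0)
  P3: need (1, 0, 0) fits (1, 0, 0); releases (3, 0, 3), pool now (4, 0, 3)
  P6: need (3, 0, 1) fits (4, 0, 3); releases (1, 2, 1), pool now (5, 2, 4)
None of the blocked processes ever fits:
  P7 still needs (7, 1, 3) but only (5, 2, 4) is free — short on res1
  P4 still needs (6, 3, 1) but only (5, 2, 4) is free — short on res1 and res3
  P8 still needs (7, 3, 1) but only (5, 2, 4) is free — short on res1 and res3


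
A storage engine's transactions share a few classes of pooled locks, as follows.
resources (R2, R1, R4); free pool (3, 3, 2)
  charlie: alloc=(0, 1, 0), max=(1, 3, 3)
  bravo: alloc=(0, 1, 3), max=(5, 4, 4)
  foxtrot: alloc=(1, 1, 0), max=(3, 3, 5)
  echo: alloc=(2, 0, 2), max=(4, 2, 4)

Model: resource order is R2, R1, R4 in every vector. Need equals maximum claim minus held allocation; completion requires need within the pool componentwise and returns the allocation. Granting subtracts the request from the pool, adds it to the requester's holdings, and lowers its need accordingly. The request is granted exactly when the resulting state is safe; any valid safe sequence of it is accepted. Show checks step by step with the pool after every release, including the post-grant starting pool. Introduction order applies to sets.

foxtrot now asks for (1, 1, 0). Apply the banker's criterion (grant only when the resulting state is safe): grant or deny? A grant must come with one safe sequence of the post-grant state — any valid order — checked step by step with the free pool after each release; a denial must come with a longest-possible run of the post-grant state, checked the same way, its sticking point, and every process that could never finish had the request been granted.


DENY — the pretend-granted state is unsafe.
Key observation: after echo, charlie the pool peaks at (4, 3, 4), and each blocked process is short somewhere: bravo on R2; foxtrot on R4.
After a pretend grant, a maximal execution: echo, charlie — then nothing else fits. Walking it through:
  pool = (2, 2, 2)
  echo: need (2, 2, 2) fits (2, 2, 2); releases (2, 0, 2), pool now (4, 2, 4)
  charlie: need (1, 2, 3) fits (4, 2, 4); releases (0, 1, 0), pool now (4, 3, 4)
  bravo cannot run: need (5, 3, 1) vs free (4, 3, 4) (insufficient R2)
  foxtrot cannot run: need (1, 1, 5) vs free (4, 3, 4) (insufficient R4)
Had the request been granted, bravo and foxtrot could never finish.


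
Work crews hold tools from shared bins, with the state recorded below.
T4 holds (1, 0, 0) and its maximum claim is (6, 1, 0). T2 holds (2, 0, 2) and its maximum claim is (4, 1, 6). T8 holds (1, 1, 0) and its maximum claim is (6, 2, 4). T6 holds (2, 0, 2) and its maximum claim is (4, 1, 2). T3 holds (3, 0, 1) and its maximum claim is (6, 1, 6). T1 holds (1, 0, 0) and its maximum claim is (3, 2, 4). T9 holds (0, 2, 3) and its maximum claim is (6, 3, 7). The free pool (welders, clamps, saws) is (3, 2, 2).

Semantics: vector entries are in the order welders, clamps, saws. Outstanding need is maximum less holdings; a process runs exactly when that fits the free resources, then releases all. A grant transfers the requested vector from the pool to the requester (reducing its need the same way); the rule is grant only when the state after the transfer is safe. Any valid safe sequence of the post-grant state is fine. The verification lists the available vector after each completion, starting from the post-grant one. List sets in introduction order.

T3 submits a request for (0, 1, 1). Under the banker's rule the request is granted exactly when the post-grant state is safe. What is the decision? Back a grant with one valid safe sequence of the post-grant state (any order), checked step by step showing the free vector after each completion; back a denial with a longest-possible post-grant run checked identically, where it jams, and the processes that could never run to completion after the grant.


DENY. Granting would leave the state unsafe.
Key observation: the pool after T6, T4 is (6, 1, 3); every surviving request exceeds it in saws, so progress ends there.
On the post-grant state, T6, T4 is a maximal run — nothing extends it. Verifying each step:
  pool = (3, 1, 1)
  run T6 (needs (2, 1, 0), free (3, 1, 1)); after release of (2, 0, 2) the pool is (5, 1, 3)
  run T4 (needs (5, 1, 0), free (5, 1, 3)); after release of (1, 0, 0) the pool is (6, 1, 3)
  T2 still needs (2, 1, 4) but only (6, 1, 3) is free — short on saws
  T8 still needs (5, 1, 4) but only (6, 1, 3) is free — short on saws
  T3 still needs (3, 0, 4) but only (6, 1, 3) is free — short on saws
  T1 still needs (2, 2, 4) but only (6, 1, 3) is free — short on clamps and saws
  T9 still needs (6, 1, 4) but only (6, 1, 3) is free — short on saws
Processes that could never finish after the grant: T2, T8, T3, T1 and T9.


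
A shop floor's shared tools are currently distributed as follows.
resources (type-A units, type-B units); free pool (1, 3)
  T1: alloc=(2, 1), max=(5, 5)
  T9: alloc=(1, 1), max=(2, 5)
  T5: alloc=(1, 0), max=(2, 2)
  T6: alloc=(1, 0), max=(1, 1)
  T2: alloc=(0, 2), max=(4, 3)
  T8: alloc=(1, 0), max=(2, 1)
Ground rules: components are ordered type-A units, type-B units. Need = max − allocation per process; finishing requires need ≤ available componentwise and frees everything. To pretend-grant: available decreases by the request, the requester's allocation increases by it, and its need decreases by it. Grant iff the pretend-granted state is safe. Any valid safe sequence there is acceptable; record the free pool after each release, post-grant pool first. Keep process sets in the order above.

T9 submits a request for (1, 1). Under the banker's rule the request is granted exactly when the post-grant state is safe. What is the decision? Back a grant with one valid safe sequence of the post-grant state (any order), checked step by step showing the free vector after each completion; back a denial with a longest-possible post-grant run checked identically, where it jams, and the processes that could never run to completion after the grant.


DENY — the pretend-granted state is unsafe.
Key observation: after T6, T8, T5 the pool peaks at (3, 2), and each blocked process is short somewhere: T1 on type-B units; T9 on type-B units; T2 on type-A units.
On the post-grant state, T6, T8, T5 is a maximal run — nothing extends it. Verifying each step:
  pool = (0, 2)
  run T6 (needs (0, 1), free (0, 2)); after release of (1, 0) the pool is (1, 2)
  run T8 (needs (1, 1), free (1, 2)); after release of (1, 0) the pool is (2, 2)
  run T5 (needs (1, 2), free (2, 2)); after release of (1, 0) the pool is (3, 2)
  T1 still needs (3, 4) but only (3, 2) is free — short on type-B units
  T9 still needs (0, 3) but only (3, 2) is free — short on type-B units
  T2 still needs (4, 1) but only (3, 2) is free — short on type-A units
Processes that could never finish after the grant: T1, T9 and T2.


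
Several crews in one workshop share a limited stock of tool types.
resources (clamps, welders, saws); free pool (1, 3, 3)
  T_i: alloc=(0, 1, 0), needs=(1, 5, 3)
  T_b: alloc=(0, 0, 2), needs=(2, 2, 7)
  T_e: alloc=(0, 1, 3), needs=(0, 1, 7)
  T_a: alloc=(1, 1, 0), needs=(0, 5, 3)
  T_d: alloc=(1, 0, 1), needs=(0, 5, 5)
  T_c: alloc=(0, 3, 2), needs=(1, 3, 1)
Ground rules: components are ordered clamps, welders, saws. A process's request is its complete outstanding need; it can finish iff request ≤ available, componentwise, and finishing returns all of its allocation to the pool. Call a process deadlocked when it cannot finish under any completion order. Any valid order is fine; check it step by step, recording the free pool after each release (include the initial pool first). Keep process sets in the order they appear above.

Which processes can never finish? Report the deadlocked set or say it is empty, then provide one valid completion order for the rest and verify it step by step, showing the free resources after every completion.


Deadlocked set: T_b and T_e.
Key observation: T_c, T_d, T_i, T_a can finish, but then (3, 8, 6) is all there is, and the blocked group's saws demands exceed it.
A valid finishing order for the others: T_c, T_d, T_i, T_a. Verifying each step:
  pool = (1, 3, 3)
  run T_c (needs (1, 3, 1), free (1, 3, 3)); after release of (0, 3, 2) the pool is (1, 6, 5)
  run T_d (needs (0, 5, 5), free (1, 6, 5)); after release of (1, 0, 1) the pool is (2, 6, 6)
  run T_i (needs (1, 5, 3), free (2, 6, 6)); after release of (0, 1, 0) the pool is (2, 7, 6)
  run T_a (needs (0, 5, 3), free (2, 7, 6)); after release of (1, 1, 0) the pool is (3, 8, 6)
The stuck group stays short no matter what:
  T_b cannot run: need (2, 2, 7) vs free (3, 8, 6) (insufficient saws)
  T_e cannot run: need (0, 1, 7) vs free (3, 8, 6) (insufficient saws)


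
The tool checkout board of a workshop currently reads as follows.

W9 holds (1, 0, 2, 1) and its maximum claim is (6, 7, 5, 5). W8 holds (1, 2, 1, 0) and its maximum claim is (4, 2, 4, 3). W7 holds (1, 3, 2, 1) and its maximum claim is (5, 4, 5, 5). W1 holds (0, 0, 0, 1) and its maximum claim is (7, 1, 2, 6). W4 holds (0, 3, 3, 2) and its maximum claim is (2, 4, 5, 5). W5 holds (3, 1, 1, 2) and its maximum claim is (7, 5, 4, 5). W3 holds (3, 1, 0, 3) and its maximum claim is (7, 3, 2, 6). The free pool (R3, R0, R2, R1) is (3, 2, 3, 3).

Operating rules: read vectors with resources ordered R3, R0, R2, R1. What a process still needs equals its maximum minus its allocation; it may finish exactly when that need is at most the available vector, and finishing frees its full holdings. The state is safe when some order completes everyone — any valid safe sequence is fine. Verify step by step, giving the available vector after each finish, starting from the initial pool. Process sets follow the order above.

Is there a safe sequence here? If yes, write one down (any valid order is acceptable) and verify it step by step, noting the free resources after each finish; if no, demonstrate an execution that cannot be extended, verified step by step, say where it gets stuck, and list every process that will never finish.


SAFE. One safe sequence: W8, W4, W3, W1, W7, W9, W5.
Key observation: at W8 the run first touches a limit — (3, 0, 3, 3) against (3, 2, 3, 3), exact on a resource it actually requests.
Verifying each step:
  pool = (3, 2, 3, 3)
  run W8 (needs (3, 0, 3, 3), free (3, 2, 3, 3)); after release of (1, 2, 1, 0) the pool is (4, 4, 4, 3)
  run W4 (needs (2, 1, 2, 3), free (4, 4, 4, 3)); after release of (0, 3, 3, 2) the pool is (4, 7, 7, 5)
  run W3 (needs (4, 2, 2, 3), free (4, 7, 7, 5)); after release of (3, 1, 0, 3) the pool is (7, 8, 7, 8)
  run W1 (needs (7, 1, 2, 5), free (7, 8, 7, 8)); after release of (0, 0, 0, 1) the pool is (7, 8, 7, 9)
  run W7 (needs (4, 1, 3, 4), free (7, 8, 7, 9)); after release of (1, 3, 2, 1) the pool is (8, 11, 9, 10)
  run W9 (needs (5, 7, 3, 4), free (8, 11, 9, 10)); after release of (1, 0, 2, 1) the pool is (9, 11, 11, 11)
  run W5 (needs (4, 4, 3, 3), free (9, 11, 11, 11)); after release of (3, 1, 1, 2) the pool is (12, 12, 12, 13)


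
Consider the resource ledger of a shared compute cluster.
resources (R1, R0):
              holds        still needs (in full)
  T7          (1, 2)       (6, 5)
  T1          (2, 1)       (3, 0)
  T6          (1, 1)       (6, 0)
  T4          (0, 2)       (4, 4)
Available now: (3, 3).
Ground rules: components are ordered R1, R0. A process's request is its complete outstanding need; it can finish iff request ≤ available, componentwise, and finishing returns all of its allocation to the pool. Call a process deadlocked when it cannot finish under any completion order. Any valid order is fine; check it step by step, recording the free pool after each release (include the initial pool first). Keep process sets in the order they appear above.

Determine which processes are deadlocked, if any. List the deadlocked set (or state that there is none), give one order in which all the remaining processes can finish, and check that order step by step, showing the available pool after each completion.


The deadlocked set is T7 and T6.
Key observation: T1, T4 can finish, but then (5, 6) is all there is, and the blocked group's R1 demands exceed it.
One completion order for the rest: T1, T4. Check, step by step:
  pool = (3, 3)
  T1: need (3, 0) fits (3, 3); releases (2, 1), pool now (5, 4)
  T4: need (4, 4) fits (5, 4); releases (0, 2), pool now (5, 6)
None of the blocked processes ever fits:
  blocked: T7 wants (6, 5), pool (5, 6) — not enough R1
  blocked: T6 wants (6, 0), pool (5, 6) — not enough R1


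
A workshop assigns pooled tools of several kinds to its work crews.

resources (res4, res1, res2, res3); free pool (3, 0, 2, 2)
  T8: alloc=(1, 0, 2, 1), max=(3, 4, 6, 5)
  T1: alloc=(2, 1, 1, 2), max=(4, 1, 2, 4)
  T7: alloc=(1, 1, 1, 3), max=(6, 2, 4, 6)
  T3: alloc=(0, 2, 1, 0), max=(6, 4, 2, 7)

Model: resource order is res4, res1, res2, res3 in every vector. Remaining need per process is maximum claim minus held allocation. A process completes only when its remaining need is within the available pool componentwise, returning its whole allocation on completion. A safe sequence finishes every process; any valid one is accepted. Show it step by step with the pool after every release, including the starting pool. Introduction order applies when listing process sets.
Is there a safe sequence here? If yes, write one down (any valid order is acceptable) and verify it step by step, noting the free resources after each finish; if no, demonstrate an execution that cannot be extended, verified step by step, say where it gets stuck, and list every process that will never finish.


SAFE — a valid safe sequence is T1, T7, T3, T8.
Key observation: T1 is the earliest step where a requested resource binds exactly: need (2, 0, 1, 2), pool (3, 0, 2, 2) at its turn.
Verifying each step:
  pool = (3, 0, 2, 2)
  T1 needs (2, 0, 1, 2) <= (3, 0, 2, 2) -> finishes; pool += (2, 1, 1, 2) = (5, 1, 3, 4)
  T7 needs (5, 1, 3, 3) <= (5, 1, 3, 4) -> finishes; pool += (1, 1, 1, 3) = (6, 2, 4, 7)
  T3 needs (6, 2, 1, 7) <= (6, 2, 4, 7) -> finishes; pool += (0, 2, 1, 0) = (6, 4, 5, 7)
  T8 needs (2, 4, 4, 4) <= (6, 4, 5, 7) -> finishes; pool += (1, 0, 2, 1) = (7, 4, 7, 8)


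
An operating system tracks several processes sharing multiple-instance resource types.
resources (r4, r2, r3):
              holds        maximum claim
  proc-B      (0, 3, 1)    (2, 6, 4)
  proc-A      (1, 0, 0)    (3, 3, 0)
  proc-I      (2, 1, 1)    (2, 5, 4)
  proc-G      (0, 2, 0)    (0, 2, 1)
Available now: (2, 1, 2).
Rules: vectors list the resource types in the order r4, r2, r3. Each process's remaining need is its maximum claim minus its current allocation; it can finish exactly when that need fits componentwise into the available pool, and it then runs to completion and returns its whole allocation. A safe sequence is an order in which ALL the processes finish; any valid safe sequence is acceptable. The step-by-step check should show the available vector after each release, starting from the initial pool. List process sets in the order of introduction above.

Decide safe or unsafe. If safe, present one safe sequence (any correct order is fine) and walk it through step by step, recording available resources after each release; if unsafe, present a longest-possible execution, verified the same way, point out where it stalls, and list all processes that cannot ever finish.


UNSAFE — no complete ordering exists.
Key observation: no order helps: past proc-G, proc-A, the free pool tops out at (3, 3, 2), below what each blocked process needs in r3.
A maximal execution: proc-G, proc-A — then nothing else fits. Verifying each step:
  pool = (2, 1, 2)
  proc-G: need (0, 0, 1) fits (2, 1, 2); releases (0, 2, 0), pool now (2, 3, 2)
  proc-A: need (2, 3, 0) fits (2, 3, 2); releases (1, 0, 0), pool now (3, 3, 2)
  proc-B cannot run: need (2, 3, 3) vs free (3, 3, 2) (insufficient r3)
  proc-I cannot run: need (0, 4, 3) vs free (3, 3, 2) (insufficient r2 and r3)
Processes that can never finish: proc-B and proc-I.


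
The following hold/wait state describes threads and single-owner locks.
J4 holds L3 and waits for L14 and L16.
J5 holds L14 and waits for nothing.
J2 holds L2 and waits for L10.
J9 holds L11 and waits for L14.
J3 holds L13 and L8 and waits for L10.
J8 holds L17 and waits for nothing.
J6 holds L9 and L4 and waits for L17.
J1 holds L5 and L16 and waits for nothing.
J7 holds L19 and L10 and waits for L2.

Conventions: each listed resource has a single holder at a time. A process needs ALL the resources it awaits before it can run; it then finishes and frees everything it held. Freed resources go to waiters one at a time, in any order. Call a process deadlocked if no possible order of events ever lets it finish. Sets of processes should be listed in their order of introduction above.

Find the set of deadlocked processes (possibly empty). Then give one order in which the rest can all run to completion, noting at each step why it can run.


The deadlocked set is J2, J3 and J7.
Key observation: the waits loop around J2 -> J7 -> J2 with no way out; J3 waits into the deadlock from upstream.
The rest can finish in the order J1, J5, J4, J8, J9, J6.
Walking it through:
  J1: no waits; runs immediately, freeing L5 and L16
  J5: no waits; runs immediately, freeing L14
  J4: everything it awaited (L14 and L16) is free; runs, freeing L3
  J8: no waits; runs immediately, freeing L17
  J9: everything it awaited (L14) is free; runs, freeing L11
  J6: everything it awaited (L17) is free; runs, freeing L9 and L4


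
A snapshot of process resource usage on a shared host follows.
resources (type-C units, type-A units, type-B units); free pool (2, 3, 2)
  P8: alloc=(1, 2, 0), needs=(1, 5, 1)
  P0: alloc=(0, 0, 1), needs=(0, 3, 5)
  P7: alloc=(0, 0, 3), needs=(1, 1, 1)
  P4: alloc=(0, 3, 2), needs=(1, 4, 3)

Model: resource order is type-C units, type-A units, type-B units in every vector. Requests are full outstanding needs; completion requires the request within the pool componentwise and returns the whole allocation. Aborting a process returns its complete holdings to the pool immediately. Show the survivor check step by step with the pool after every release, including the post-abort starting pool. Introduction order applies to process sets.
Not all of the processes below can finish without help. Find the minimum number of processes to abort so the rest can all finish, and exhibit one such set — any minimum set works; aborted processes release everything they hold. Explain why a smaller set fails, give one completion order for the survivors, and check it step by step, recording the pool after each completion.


Minimum abort set: P8.
Key observation: P4 had no path to completion before; after the abort of P8 ((1, 2, 0) returned), step 2 is where it fits.
Why nothing smaller works: aborting no one leaves the state deadlocked as given.
Survivors finish in the order: P7, P4, P0. Step-by-step check (pool after the aborts first):
  pool = (3, 5, 2)
  P7: need (1, 1, 1) fits (3, 5, 2); releases (0, 0, 3), pool now (3, 5, 5)
  P4: need (1, 4, 3) fits (3, 5, 5); releases (0, 3, 2), pool now (3, 8, 7)
  P0: need (0, 3, 5) fits (3, 8, 7); releases (0, 0, 1), pool now (3, 8, 8)


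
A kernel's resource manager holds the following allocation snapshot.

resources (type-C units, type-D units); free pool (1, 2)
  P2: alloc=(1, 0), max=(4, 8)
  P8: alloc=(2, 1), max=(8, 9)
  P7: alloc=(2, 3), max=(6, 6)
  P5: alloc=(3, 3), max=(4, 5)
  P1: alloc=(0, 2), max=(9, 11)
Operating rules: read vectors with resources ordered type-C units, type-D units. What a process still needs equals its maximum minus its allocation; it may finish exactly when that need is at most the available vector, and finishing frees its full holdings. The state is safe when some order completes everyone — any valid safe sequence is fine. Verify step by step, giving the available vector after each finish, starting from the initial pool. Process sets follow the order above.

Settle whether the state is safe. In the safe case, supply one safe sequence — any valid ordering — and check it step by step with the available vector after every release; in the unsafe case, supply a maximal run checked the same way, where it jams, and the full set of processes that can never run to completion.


The state is SAFE; one workable sequence: P5, P7, P8, P2, P1.
Key observation: reading the order forward, P5 is the first process whose need (1, 2) meets the free pool (1, 2) exactly on a resource it requests.
Walking it through:
  pool = (1, 2)
  P5: need (1, 2) fits (1, 2); releases (3, 3), pool now (4, 5)
  P7: need (4, 3) fits (4, 5); releases (2, 3), pool now (6, 8)
  P8: need (6, 8) fits (6, 8); releases (2, 1), pool now (8, 9)
  P2: need (3, 8) fits (8, 9); releases (1, 0), pool now (9, 9)
  P1: need (9, 9) fits (9, 9); releases (0, 2), pool now (9, 11)


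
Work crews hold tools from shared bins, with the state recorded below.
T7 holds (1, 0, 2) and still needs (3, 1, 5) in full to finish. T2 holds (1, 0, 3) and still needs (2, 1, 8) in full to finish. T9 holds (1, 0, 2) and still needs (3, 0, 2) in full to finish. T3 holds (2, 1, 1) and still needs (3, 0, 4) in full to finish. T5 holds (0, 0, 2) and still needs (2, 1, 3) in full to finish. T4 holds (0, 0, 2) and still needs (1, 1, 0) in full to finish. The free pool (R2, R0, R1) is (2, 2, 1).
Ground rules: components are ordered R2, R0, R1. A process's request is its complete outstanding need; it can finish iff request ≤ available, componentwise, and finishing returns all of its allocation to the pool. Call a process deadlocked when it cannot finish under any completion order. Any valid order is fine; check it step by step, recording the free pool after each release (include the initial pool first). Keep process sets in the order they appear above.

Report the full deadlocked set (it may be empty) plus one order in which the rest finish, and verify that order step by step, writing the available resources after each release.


The deadlocked set is T7, T2, T9 and T3.
Key observation: after T4, T5 the pool peaks at (2, 2, 5), and each blocked process is short somewhere: T7 on R2; T2 on R1; T9 on R2; T3 on R2.
A valid finishing order for the others: T4, T5. Verifying each step:
  pool = (2, 2, 1)
  T4: need (1, 1, 0) fits (2, 2, 1); releases (0, 0, 2), pool now (2, 2, 3)
  T5: need (2, 1, 3) fits (2, 2, 3); releases (0, 0, 2), pool now (2, 2, 5)
The blocked processes can never fit:
  T7 still needs (3, 1, 5) but only (2, 2, 5) is free — short on R2
  T2 still needs (2, 1, 8) but only (2, 2, 5) is free — short on R1
  T9 still needs (3, 0, 2) but only (2, 2, 5) is free — short on R2
  T3 still needs (3, 0, 4) but only (2, 2, 5) is free — short on R2


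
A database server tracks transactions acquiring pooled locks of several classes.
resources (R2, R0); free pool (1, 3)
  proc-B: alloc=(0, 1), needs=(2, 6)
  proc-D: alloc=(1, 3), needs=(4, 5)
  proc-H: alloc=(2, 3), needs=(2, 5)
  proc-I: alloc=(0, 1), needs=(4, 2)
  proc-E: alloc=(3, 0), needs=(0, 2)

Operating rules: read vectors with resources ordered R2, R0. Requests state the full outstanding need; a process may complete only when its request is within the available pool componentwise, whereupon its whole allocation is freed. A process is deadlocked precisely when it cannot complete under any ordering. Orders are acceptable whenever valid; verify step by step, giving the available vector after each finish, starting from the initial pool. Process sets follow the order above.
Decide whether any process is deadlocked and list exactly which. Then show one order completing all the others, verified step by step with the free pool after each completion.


The deadlocked set is proc-B, proc-D and proc-H.
Key observation: R0 is the bottleneck — with proc-E, proc-I done the pool holds (4, 4), short of every remaining need.
A valid finishing order for the others: proc-E, proc-I. Walking it through:
  pool = (1, 3)
  proc-E needs (0, 2) <= (1, 3) -> finishes; pool += (3, 0) = (4, 3)
  proc-I needs (4, 2) <= (4, 3) -> finishes; pool += (0, 1) = (4, 4)
The blocked processes can never fit:
  blocked: proc-B wants (2, 6), pool (4, 4) — not enough R0
  blocked: proc-D wants (4, 5), pool (4, 4) — not enough R0
  blocked: proc-H wants (2, 5), pool (4, 4) — not enough R0


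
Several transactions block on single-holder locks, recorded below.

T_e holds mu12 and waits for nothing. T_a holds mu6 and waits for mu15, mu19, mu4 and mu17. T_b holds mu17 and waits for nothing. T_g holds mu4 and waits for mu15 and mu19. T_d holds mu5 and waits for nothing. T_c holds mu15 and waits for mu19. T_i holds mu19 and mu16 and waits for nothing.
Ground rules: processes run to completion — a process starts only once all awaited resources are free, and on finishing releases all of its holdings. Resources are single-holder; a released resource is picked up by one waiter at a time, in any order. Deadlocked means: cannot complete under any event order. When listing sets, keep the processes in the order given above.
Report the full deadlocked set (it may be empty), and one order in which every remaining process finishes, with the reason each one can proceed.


No process is deadlocked.
Key observation: the waits form no ring: some process can always run, and its releases unblock the others one by one.
The rest can finish in the order T_e, T_b, T_i, T_c, T_d, T_g, T_a.
Walking it through:
  T_e: no waits; runs immediately, freeing mu12
  T_b: no waits; runs immediately, freeing mu17
  T_i: no waits; runs immediately, freeing mu19 and mu16
  run T_c (all its waits — mu19 — are resolved); releases mu15
  T_d: no waits; runs immediately, freeing mu5
  run T_g (all its waits — mu15 and mu19 — are resolved); releases mu4
  run T_a (all its waits — mu15, mu19, mu4 and mu17 — are resolved); releases mu6
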